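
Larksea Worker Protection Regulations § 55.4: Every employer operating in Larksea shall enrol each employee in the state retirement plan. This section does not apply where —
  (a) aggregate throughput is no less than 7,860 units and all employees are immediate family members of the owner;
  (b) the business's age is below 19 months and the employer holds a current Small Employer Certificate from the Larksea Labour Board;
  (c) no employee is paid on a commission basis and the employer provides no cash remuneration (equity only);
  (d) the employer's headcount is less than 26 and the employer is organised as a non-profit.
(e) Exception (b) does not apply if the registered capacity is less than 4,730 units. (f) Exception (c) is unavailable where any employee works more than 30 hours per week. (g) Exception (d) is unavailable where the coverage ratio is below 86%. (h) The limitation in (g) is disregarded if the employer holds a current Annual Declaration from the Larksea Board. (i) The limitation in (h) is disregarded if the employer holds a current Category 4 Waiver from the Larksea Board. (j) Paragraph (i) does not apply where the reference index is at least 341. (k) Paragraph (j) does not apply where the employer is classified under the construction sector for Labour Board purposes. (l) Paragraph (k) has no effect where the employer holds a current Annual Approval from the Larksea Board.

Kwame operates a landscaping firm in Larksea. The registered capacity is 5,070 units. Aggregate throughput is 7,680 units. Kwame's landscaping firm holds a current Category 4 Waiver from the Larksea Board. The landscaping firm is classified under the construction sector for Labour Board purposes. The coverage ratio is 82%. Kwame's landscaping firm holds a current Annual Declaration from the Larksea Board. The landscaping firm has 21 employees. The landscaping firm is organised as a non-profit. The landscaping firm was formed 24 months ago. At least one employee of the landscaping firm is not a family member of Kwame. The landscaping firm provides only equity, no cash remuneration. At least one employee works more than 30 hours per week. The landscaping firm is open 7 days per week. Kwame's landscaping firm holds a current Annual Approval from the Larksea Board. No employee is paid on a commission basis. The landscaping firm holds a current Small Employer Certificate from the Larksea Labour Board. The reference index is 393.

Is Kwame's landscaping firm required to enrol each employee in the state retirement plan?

Exception (a) fails — aggregate throughput is 7,680 units, short of 7,860 units.
Exception (b) requires that the business's age is below 19 months; but the business's age is 24 months, not below 19 months, so (b) is unavailable.
Exception (c)'s conditions are all satisfied: no employee is paid on commission; remuneration is equity-only. Turning to paragraph (f): (f) operates against (c): at least one employee exceeds 30 hours/week. So (c) is unavailable.
Exception (d): the employer's headcount is 21, less than the 26 limit; the employer is a non-profit — every condition holds. As to paragraphs (g)–(l): (g) is triggered (the coverage ratio is 82%, below the 86% limit), but yields to (h): (h) is triggered — a current Annual Declaration is held. (i) would limit (h) — a current Category 4 Waiver is held — but (j) sets (i) aside: (j) is triggered — the reference index is 393, meeting the 341 threshold. (k) would limit (j) — the landscaping firm is classified under the construction sector — but (l) sets (k) aside: (l) is engaged — a current Annual Approval is held. So (d) applies.

No — exception (d) applies; Kwame's landscaping firm is not required to enrol each employee in the state retirement plan.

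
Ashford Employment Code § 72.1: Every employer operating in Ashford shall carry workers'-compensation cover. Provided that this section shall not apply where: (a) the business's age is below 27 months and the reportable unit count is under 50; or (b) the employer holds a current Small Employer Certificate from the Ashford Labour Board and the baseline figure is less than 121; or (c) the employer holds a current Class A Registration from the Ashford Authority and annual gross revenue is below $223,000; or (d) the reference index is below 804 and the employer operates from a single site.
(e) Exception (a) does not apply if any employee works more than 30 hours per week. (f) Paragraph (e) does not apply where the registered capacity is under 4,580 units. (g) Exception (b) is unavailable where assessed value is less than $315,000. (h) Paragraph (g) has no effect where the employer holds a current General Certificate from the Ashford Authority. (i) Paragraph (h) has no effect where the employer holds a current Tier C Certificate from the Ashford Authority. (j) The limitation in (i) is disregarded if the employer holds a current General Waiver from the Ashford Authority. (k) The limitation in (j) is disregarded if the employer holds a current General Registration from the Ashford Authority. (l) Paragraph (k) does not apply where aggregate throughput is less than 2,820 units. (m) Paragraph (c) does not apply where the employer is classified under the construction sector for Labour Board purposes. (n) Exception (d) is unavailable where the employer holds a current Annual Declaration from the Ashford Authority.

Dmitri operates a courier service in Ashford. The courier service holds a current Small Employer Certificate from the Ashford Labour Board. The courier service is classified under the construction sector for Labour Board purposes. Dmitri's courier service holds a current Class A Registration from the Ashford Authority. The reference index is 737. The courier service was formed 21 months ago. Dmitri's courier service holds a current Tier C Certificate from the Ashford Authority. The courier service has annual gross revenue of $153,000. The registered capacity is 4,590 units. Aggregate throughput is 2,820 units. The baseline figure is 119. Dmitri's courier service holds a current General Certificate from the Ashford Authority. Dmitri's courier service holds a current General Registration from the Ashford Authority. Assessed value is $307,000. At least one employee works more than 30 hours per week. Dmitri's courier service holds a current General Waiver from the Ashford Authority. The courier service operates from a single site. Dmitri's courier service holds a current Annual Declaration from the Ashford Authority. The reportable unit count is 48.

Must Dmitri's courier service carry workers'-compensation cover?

All of (a)'s requirements are met (the business's age is 21 months, below the 27 months limit; the reportable unit count is 48, under the 50 limit). Turning to paragraphs (e)–(f): (e) operates against (a): at least one employee exceeds 30 hours/week. (f) does not operate here (the registered capacity is 4,590 units, not under 4,580 units), so (e) stands. Exception (a) does not apply.
All of (b)'s requirements are met (a current Small Employer Certificate is held; the baseline figure is 119, less than the 121 limit). However, paragraphs (g)–(l) must be considered: (g) operates against (b): assessed value is $307,000, less than the $315,000 limit. (h) would limit (g) — a current General Certificate is held — but (i) sets (h) aside: (i) operates — a current Tier C Certificate is held. (j) would limit (i) — a current General Waiver is held — but (k) sets (j) aside: (k) operates against (j): a current General Registration is held. (l) is not triggered (aggregate throughput is 2,820 units, not less than 2,820 units), so (k) stands. So (b) is unavailable.
Exception (c) is satisfied on its face — a current Class A Registration is held; annual gross revenue is $153,000, below the $223,000 limit. Turning to paragraph (m): (m) is triggered — the courier service is classified under the construction sector. (c) is therefore removed.
Exception (d): the reference index is 737, below the 804 limit; the employer operates from a single site — every condition holds. But: (n) operates against (d): a current Annual Declaration is held. (d) is therefore removed.
No exception displaces § 72.1.

Yes — Dmitri's courier service must carry workers'-compensation cover.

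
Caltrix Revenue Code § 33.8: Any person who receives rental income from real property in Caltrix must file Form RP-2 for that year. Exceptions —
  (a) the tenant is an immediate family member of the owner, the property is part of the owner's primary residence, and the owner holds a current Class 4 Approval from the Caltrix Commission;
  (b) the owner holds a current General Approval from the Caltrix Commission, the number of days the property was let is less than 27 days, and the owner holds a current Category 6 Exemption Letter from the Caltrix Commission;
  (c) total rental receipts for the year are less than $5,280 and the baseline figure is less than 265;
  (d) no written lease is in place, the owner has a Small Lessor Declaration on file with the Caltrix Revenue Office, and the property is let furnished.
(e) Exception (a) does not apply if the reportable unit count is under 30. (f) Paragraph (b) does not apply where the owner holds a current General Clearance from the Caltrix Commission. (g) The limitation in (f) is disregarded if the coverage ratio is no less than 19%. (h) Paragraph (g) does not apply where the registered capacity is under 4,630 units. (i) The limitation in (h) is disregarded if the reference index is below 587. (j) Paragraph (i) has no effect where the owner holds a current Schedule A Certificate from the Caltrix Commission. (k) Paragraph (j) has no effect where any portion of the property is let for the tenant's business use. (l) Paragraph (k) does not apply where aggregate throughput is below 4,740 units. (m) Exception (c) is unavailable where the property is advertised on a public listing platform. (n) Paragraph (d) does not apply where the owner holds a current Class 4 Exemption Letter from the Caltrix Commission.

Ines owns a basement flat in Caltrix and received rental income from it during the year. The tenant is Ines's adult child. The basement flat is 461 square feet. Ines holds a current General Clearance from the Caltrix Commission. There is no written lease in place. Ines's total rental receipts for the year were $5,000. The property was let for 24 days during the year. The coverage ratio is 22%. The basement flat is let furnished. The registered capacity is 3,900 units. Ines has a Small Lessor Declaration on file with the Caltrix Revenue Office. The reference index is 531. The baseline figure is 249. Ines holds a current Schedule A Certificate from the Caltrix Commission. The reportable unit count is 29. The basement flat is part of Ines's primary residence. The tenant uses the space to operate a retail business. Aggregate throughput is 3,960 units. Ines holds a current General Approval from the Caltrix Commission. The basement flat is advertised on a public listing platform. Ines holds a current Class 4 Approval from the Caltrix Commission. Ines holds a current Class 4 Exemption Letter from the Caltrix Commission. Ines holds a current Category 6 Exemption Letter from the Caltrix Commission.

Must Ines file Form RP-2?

All of (a)'s requirements are met (the tenant is an immediate family member; the basement flat is part of the primary residence; a current Class 4 Approval is held). However, paragraph (e) must be considered: (e) operates — the reportable unit count is 29, under the 30 limit. Exception (a) does not apply.
Exception (b)'s conditions are all satisfied: a current General Approval is held; the number of days the property was let is 24 days, less than the 27 days limit; a current Category 6 Exemption Letter is held. But applying paragraphs (f)–(l): (f) operates against (b): a current General Clearance is held. (g) applies (the coverage ratio is 22%, meeting the 19% threshold), but is itself disapplied by (h): (h) is engaged — the registered capacity is 3,900 units, under the 4,630 units limit. (i) would limit (h) — the reference index is 531, below the 587 limit — but (j) sets (i) aside: (j) operates — a current Schedule A Certificate is held. (k) operates (the space is let for business use), but is displaced by (l): (l) operates against (k): aggregate throughput is 3,960 units, below the 4,740 units limit. Exception (b) does not apply.
Exception (c): total rental receipts for the year are $5,000, less than the $5,280 limit; the baseline figure is 249, less than the 265 limit — every condition holds. However, paragraph (m) must be considered: (m) is engaged — the property is publicly advertised. (c) is therefore removed.
Exception (d)'s conditions are all satisfied: there is no written lease; a Small Lessor Declaration is on file; the property is let furnished. Turning to paragraph (n): (n) operates against (d): a current Class 4 Exemption Letter is held. So (d) is unavailable.
Every exception is unavailable, so the rule governs.

Yes — Ines must file Form RP-2.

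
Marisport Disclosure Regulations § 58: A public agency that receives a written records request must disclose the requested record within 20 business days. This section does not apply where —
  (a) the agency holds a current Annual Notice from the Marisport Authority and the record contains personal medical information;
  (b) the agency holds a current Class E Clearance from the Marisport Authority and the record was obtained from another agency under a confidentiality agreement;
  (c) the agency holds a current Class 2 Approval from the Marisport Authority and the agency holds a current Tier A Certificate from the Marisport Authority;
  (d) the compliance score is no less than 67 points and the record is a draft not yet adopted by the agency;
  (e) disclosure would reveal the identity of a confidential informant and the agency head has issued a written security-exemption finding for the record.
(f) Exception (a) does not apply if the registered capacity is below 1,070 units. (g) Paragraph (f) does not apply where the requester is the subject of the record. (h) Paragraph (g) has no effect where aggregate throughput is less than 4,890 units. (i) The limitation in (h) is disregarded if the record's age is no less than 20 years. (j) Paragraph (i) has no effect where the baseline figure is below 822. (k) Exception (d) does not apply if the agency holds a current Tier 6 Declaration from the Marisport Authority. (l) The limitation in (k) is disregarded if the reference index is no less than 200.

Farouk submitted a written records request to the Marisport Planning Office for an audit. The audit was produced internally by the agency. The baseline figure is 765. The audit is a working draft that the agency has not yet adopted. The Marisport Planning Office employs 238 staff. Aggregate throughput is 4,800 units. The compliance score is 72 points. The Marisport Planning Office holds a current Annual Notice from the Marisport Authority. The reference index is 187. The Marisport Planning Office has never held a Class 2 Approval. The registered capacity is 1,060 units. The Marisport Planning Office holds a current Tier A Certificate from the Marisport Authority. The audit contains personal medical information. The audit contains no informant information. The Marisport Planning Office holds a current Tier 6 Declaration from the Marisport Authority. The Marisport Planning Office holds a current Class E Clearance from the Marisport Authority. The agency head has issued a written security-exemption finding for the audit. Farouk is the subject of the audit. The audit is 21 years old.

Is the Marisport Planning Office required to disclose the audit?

Exception (a) is satisfied on its face — a current Annual Notice is held; the audit contains personal medical information. But applying paragraphs (f)–(j): (f) is triggered — the registered capacity is 1,060 units, below the 1,070 units limit. (g) is engaged (Farouk is the subject of the audit), but is set aside by (h): (h) operates against (g): aggregate throughput is 4,800 units, less than the 4,890 units limit. (i) operates (the record's age is 21 years, meeting the 20 years threshold), but is overridden by (j): (j) is engaged — the baseline figure is 765, below the 822 limit. Exception (a) does not apply.
Exception (b) fails — the audit was produced internally.
Exception (c) requires that the agency holds a current Class 2 Approval from the Marisport Authority; but no current Class 2 Approval is held, so (c) is unavailable.
Exception (d)'s conditions are all satisfied: the compliance score is 72 points, meeting the 67 points threshold; the audit is an unadopted draft. Turning to paragraphs (k)–(l): (k) operates against (d): a current Tier 6 Declaration is held. (l) does not operate here (the reference index is 187, short of 200), so (k) stands. (d) is therefore removed.
Exception (e) fails — the audit contains no informant information.
No exception applies. The general rule governs.

Yes — the Marisport Planning Office must disclose the audit.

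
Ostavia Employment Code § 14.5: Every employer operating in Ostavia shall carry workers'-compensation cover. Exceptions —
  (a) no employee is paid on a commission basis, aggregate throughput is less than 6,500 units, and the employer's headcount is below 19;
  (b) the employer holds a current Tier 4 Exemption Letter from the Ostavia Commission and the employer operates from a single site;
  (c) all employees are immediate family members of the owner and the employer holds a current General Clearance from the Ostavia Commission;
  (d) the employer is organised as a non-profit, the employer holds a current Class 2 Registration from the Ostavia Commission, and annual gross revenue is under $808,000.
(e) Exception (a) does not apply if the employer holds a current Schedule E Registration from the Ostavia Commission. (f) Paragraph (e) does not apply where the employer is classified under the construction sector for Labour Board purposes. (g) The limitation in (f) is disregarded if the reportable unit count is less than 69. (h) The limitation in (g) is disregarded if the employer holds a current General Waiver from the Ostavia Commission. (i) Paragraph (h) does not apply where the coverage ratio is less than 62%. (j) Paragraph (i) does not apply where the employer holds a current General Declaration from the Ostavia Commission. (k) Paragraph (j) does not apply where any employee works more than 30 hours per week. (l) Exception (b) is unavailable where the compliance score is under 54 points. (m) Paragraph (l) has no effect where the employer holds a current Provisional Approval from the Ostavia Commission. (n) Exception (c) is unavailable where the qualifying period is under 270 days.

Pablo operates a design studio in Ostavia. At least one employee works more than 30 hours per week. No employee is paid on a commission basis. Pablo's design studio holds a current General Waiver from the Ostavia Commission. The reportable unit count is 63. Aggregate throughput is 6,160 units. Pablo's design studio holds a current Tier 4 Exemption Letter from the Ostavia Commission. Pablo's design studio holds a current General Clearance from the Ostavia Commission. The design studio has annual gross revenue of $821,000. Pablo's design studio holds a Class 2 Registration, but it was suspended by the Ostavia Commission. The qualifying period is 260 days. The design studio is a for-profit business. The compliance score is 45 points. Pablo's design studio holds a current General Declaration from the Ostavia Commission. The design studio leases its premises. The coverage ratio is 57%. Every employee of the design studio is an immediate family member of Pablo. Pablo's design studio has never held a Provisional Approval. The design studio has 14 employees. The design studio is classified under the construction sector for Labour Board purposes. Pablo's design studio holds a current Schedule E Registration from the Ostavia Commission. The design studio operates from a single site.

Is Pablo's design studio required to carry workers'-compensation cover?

Yes — Pablo's design studio must carry workers'-compensation cover.

Exception (a): no employee is paid on commission; aggregate throughput is 6,160 units, less than the 6,500 units limit; the employer's headcount is 14, below the 19 limit — every condition holds. But: (e) operates against (a): a current Schedule E Registration is held. (f) would limit (e) — the design studio is classified under the construction sector — but (g) sets (f) aside: (g) operates against (f): the reportable unit count is 63, less than the 69 limit. (h) is engaged (a current General Waiver is held), but is overridden by (i): (i) operates against (h): the coverage ratio is 57%, less than the 62% limit. (j) applies (a current General Declaration is held), but is itself disapplied by (k): (k) operates against (j): at least one employee exceeds 30 hours/week. Exception (a) does not apply.
All of (b)'s requirements are met (a current Tier 4 Exemption Letter is held; the employer operates from a single site). But applying paragraphs (l)–(m): (l) operates — the compliance score is 45 points, under the 54 points limit. (m), which would lift (l), is inapplicable — no current Provisional Approval is held. (b) is therefore removed.
Exception (c)'s conditions are all satisfied: every employee is an immediate family member; a current General Clearance is held. However, paragraph (n) must be considered: (n) is engaged — the qualifying period is 260 days, under the 270 days limit. (c) is therefore removed.
Exception (d) requires that the employer is organised as a non-profit; but the employer is for-profit, so (d) is unavailable.
None of the exceptions is available; § 14.5 applies in full.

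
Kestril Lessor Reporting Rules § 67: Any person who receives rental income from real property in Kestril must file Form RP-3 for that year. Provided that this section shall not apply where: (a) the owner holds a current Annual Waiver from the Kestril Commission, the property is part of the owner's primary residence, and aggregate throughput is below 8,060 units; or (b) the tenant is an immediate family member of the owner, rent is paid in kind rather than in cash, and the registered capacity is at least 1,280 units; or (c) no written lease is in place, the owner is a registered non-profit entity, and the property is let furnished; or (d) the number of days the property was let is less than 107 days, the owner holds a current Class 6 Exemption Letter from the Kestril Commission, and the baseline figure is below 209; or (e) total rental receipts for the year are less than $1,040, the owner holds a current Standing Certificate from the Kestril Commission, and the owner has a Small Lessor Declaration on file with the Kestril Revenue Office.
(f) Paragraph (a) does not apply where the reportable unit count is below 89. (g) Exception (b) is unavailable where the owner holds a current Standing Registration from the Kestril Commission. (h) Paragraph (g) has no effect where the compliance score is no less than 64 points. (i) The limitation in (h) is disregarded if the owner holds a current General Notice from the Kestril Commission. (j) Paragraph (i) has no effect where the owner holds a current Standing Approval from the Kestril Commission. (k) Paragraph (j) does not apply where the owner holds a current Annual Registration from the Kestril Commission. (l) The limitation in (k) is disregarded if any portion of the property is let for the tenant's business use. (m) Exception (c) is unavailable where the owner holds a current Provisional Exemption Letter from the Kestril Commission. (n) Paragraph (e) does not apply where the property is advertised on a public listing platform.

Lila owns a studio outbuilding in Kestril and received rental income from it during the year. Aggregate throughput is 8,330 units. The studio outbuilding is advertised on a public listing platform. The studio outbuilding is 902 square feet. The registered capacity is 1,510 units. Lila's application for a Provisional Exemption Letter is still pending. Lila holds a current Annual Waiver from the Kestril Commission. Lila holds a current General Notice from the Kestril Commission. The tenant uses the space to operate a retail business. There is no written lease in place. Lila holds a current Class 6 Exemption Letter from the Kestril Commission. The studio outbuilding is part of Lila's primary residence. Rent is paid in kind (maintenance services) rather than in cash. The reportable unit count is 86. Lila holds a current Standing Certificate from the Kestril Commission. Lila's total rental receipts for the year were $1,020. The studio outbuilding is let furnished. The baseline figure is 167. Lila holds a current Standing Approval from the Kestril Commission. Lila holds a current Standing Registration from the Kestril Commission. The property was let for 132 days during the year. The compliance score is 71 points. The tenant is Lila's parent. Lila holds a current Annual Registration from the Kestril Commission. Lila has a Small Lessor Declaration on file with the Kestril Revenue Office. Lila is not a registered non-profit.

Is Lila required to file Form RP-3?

No — exception (b) applies; Lila is not required to file Form RP-3.

Exception (a) does not apply: aggregate throughput is 8,330 units, not below 8,060 units.
Exception (b)'s conditions are all satisfied: the tenant is an immediate family member; rent is paid in kind; the registered capacity is 1,510 units, meeting the 1,280 units threshold. As to paragraphs (g)–(l): (g) operates (a current Standing Registration is held), but is displaced by (h): (h) is engaged — the compliance score is 71 points, meeting the 64 points threshold. (i) would limit (h) — a current General Notice is held — but (j) sets (i) aside: (j) operates against (i): a current Standing Approval is held. (k) is triggered (a current Annual Registration is held), but is set aside by (l): (l) operates against (k): the space is let for business use. (b) remains available.
Exception (c) fails — Lila is not a registered non-profit.
Exception (d) does not apply: the number of days the property was let is 132 days, not less than 107 days.
Exception (e)'s conditions are all satisfied: total rental receipts for the year are $1,020, less than the $1,040 limit; a current Standing Certificate is held; a Small Lessor Declaration is on file. But applying paragraph (n): (n) is engaged — the property is publicly advertised. (e) is therefore removed.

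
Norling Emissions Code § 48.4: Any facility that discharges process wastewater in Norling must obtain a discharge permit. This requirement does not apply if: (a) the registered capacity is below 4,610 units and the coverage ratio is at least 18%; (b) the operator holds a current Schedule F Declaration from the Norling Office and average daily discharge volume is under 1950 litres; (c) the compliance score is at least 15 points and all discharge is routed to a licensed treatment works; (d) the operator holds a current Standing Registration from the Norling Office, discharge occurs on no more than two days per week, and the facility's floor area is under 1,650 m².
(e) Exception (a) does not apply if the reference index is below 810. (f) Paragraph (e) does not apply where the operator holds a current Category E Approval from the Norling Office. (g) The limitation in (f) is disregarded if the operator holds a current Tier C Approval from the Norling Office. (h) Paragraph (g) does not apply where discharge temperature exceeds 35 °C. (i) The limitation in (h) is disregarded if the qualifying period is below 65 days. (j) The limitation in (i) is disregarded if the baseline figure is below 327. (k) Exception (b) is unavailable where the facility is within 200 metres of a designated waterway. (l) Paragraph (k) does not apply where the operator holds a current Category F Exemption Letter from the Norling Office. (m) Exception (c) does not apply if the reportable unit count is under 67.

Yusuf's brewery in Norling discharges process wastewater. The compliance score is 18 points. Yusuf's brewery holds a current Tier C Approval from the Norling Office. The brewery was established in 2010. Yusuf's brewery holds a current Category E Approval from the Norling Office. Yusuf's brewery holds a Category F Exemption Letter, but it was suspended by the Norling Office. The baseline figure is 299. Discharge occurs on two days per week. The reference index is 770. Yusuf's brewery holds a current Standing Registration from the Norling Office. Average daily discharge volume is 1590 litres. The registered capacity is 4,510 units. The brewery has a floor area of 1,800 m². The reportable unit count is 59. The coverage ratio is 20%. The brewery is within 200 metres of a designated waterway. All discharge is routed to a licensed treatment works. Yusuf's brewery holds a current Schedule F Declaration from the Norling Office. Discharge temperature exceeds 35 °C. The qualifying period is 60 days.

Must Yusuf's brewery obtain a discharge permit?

No — exception (a) applies; Yusuf's brewery is not required to obtain a discharge permit.

Exception (a) is satisfied on its face — the registered capacity is 4,510 units, below the 4,610 units limit; the coverage ratio is 20%, meeting the 18% threshold. Under paragraphs (e)–(j): (e) would limit (a) — the reference index is 770, below the 810 limit — but (f) sets (e) aside: (f) operates against (e): a current Category E Approval is held. (g) would limit (f) — a current Tier C Approval is held — but (h) sets (g) aside: (h) applies — discharge temperature exceeds 35 °C. (i) would limit (h) — the qualifying period is 60 days, below the 65 days limit — but (j) sets (i) aside: (j) is triggered — the baseline figure is 299, below the 327 limit. So (a) applies.
Exception (b)'s conditions are all satisfied: a current Schedule F Declaration is held; average daily discharge volume is 1590 litres, under the 1950 litres limit. But applying paragraphs (k)–(l): (k) is triggered — the brewery is within 200 m of a designated waterway. (l), which would lift (k), is inapplicable — there is no Category F Exemption Letter in force. (b) is therefore removed.
Exception (c)'s conditions are all satisfied: the compliance score is 18 points, meeting the 15 points threshold; discharge is routed to a licensed treatment works. Turning to paragraph (m): (m) applies — the reportable unit count is 59, under the 67 limit. Exception (c) does not apply.
Exception (d) does not apply: the facility's floor area is 1,800 m², not under 1,650 m².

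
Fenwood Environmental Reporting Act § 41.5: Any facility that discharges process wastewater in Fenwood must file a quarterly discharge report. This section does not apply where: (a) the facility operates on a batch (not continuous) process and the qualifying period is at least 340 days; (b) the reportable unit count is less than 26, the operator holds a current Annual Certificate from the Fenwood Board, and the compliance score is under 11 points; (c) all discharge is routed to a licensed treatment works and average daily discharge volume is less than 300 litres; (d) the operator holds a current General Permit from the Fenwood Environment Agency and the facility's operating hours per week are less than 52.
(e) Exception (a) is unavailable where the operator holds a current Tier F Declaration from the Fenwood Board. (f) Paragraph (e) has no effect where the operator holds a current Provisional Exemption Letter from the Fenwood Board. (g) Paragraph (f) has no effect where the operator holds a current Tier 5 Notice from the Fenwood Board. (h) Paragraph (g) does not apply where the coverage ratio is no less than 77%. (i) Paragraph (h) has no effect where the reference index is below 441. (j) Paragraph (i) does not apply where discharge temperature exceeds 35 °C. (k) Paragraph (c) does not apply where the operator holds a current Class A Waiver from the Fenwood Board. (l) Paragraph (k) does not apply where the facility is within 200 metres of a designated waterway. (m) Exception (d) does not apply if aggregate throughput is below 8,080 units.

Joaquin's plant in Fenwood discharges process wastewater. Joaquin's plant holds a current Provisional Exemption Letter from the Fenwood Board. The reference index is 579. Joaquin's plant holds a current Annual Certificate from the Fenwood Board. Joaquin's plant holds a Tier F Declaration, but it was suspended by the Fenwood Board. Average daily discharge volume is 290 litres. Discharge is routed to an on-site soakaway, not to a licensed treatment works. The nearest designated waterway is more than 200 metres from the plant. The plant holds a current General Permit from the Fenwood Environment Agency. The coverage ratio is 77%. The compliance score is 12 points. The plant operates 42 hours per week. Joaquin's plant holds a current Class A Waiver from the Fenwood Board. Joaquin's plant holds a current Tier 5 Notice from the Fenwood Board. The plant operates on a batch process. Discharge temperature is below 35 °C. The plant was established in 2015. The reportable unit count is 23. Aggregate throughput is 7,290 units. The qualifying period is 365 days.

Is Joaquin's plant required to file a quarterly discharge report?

No — exception (a) applies; Joaquin's plant is not required to file a quarterly discharge report.

All of (a)'s requirements are met (the facility operates on a batch process; the qualifying period is 365 days, meeting the 340 days threshold). Applying paragraphs (e)–(j): (e) is not triggered — no current Tier F Declaration is held. Exception (a) stands.
Exception (b) does not apply: the compliance score is 12 points, not under 11 points.
Exception (c) does not apply: discharge is not routed to a licensed treatment works.
All of (d)'s requirements are met (a current General Permit is held; the facility's operating hours per week are 42, less than the 52 limit). Turning to paragraph (m): (m) operates against (d): aggregate throughput is 7,290 units, below the 8,080 units limit. (d) is therefore removed.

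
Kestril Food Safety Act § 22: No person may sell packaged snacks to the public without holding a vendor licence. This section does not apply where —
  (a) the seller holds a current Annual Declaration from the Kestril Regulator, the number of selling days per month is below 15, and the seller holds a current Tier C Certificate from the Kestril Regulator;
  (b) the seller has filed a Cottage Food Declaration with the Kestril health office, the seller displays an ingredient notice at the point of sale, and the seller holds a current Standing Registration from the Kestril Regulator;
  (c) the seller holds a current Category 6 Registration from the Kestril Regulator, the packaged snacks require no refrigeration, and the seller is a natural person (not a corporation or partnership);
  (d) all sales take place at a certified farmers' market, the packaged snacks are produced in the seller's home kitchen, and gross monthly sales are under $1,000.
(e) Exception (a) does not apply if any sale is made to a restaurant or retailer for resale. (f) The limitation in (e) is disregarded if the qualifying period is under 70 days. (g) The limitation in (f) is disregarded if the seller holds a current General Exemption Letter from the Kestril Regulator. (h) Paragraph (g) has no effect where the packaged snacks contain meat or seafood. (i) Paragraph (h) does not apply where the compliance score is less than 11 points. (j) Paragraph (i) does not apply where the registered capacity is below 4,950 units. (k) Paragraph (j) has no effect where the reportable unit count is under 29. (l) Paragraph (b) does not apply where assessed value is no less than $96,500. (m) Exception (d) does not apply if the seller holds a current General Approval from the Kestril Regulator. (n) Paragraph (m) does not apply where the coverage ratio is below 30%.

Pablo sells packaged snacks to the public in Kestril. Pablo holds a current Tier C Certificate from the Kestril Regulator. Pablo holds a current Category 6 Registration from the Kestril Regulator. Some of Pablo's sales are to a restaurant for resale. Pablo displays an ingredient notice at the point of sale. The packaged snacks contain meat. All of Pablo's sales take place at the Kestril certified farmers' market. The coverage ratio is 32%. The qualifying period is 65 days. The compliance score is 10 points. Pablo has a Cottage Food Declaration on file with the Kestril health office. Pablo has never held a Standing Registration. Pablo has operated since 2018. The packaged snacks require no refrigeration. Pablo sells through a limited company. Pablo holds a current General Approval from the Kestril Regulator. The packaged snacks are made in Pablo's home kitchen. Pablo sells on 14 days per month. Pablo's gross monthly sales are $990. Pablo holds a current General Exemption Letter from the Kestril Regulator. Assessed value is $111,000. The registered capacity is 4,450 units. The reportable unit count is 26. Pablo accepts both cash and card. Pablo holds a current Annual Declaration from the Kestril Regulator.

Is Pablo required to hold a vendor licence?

Exception (a) is satisfied on its face — a current Annual Declaration is held; the number of selling days per month is 14, below the 15 limit; a current Tier C Certificate is held. However, paragraphs (e)–(k) must be considered: (e) operates against (a): some sales are to a restaurant for resale. (f) would limit (e) — the qualifying period is 65 days, under the 70 days limit — but (g) sets (f) aside: (g) is engaged — a current General Exemption Letter is held. (h) is engaged (the packaged snacks contain meat), but is set aside by (i): (i) operates against (h): the compliance score is 10 points, less than the 11 points limit. (j) would limit (i) — the registered capacity is 4,450 units, below the 4,950 units limit — but (k) sets (j) aside: (k) operates against (j): the reportable unit count is 26, under the 29 limit. So (a) is unavailable.
Exception (b) does not apply: no current Standing Registration is held.
Exception (c) fails — the seller operates through a limited company.
Exception (d) is satisfied on its face — all sales are at a certified farmers' market; the packaged snacks are home-kitchen produced; gross monthly sales are $990, under the $1,000 limit. But: (m) is engaged — a current General Approval is held. (n) does not operate here (the coverage ratio is 32%, not below 30%), so (m) stands. So (d) is unavailable.
None of the exceptions is available; § 22 applies in full.

Yes — Pablo must hold a vendor licence.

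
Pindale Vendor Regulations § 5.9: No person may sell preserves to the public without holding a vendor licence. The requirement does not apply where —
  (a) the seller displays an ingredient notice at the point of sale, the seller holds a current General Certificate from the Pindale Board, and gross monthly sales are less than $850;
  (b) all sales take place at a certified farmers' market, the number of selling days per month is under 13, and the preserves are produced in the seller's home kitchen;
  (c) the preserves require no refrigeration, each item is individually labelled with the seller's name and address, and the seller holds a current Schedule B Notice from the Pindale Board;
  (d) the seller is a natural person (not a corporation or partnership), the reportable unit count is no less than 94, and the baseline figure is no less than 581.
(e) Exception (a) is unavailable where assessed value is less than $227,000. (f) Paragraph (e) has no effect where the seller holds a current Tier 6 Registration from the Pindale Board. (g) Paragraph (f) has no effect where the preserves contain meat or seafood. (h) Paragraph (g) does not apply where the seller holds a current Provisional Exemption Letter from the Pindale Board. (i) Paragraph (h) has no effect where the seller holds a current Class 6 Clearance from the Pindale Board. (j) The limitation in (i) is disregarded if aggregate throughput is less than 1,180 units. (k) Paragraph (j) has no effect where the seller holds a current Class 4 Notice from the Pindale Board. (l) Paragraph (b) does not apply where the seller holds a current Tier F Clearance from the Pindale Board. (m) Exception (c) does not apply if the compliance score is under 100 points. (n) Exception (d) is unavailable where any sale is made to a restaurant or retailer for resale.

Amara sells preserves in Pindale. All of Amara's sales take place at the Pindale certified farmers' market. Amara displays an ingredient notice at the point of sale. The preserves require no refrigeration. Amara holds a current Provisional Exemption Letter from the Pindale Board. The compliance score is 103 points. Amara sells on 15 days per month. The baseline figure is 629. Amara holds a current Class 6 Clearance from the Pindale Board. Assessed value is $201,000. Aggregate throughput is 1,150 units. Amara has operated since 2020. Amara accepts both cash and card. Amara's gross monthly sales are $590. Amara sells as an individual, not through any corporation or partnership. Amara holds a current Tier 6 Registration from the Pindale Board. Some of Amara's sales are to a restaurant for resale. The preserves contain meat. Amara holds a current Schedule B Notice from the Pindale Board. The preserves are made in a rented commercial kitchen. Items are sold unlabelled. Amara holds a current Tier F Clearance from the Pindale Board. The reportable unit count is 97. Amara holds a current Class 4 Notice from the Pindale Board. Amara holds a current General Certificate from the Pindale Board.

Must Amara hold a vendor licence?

Exception (a)'s conditions are all satisfied: an ingredient notice is displayed; a current General Certificate is held; gross monthly sales are $590, less than the $850 limit. Turning to paragraphs (e)–(k): (e) operates against (a): assessed value is $201,000, less than the $227,000 limit. (f) would limit (e) — a current Tier 6 Registration is held — but (g) sets (f) aside: (g) is triggered — the preserves contain meat. (h) would limit (g) — a current Provisional Exemption Letter is held — but (i) sets (h) aside: (i) operates — a current Class 6 Clearance is held. (j) would limit (i) — aggregate throughput is 1,150 units, less than the 1,180 units limit — but (k) sets (j) aside: (k) applies — a current Class 4 Notice is held. So (a) is unavailable.
Exception (b) requires that the number of selling days per month is under 13; but the number of selling days per month is 15, not under 13, so (b) is unavailable.
Exception (c) does not apply: items are sold unlabelled.
Exception (d)'s conditions are all satisfied: the seller is a natural person; the reportable unit count is 97, meeting the 94 threshold; the baseline figure is 629, meeting the 581 threshold. However, paragraph (n) must be considered: (n) operates against (d): some sales are to a restaurant for resale. So (d) is unavailable.
None of the exceptions is available; § 5.9 applies in full.

Yes — Amara must hold a vendor licence.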